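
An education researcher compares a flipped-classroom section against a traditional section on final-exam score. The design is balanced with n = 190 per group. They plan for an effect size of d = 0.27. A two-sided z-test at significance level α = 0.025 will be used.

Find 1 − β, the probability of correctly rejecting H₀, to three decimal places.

Power ≈ 0.652

Noncentrality parameter: δ = d·√(n/2) = 0.27 × √(190/2) = 2.6316
Critical value for a two-sided test at α = 0.025: z_{α/2} = 2.241.
Power = Φ(δ − 2.241) + Φ(−δ − 2.241) = Φ(0.390) + Φ(-4.873) = 0.6518 + 0.0000 = 0.6518.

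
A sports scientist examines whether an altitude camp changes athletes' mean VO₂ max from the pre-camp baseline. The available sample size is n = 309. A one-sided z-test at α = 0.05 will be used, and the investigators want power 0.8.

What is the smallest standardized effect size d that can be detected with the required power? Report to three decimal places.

Required noncentrality: δ = z_{0.05} + z_{0.20} = 1.645 + 0.842 = 2.486.
δ = d·√n ⇒ d = δ/√n = 2.486/√309 = 0.1415.

d ≈ 0.141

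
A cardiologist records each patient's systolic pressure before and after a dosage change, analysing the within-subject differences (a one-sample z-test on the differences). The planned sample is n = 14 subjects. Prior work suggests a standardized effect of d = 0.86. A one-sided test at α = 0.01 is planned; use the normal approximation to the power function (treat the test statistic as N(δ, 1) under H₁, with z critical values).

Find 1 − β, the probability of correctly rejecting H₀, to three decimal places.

Noncentrality parameter: δ = d·√n = 0.86 × √14 = 3.2178
Critical value for a one-sided test at α = 0.01: z_α = 2.326.
Power = Φ(δ − 2.326) = Φ(0.891) = 0.8137.

Power ≈ 0.814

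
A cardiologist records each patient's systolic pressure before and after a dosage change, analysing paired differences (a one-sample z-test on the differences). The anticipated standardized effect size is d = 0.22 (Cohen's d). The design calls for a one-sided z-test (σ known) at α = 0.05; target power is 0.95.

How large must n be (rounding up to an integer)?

For power 0.95 need Φ(δ − z_{0.05}) = 0.95, so δ = z_{0.05} + z_{0.05} = 1.645 + 1.645 = 3.290.
δ = d·√n ⇒ n = (δ/d)² = (3.290 / 0.22)² = 223.60.
Rounding up, n = 224.

n = 224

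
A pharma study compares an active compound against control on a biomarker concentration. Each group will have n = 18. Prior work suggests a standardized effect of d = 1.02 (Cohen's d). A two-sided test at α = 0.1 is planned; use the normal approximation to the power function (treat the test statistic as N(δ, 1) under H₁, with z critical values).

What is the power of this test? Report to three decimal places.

Noncentrality parameter: δ = d·√(n/2) = 1.02 × √(18/2) = 3.0600
Two-sided α = 0.1 → critical value z_{0.05} = 1.645.
Power = Φ(δ − 1.645) + Φ(−δ − 1.645) = Φ(1.415) + Φ(-4.705) = 0.9215 + 0.0000 = 0.9215.

Power ≈ 0.921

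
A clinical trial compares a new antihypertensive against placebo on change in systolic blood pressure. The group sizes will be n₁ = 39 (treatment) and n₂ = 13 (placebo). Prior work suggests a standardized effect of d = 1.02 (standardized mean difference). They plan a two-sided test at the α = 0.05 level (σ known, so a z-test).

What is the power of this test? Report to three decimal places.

Power ≈ 0.890

Noncentrality parameter: λ = d / √(1/n₁ + 1/n₂) = 1.02 / √(1/39 + 1/13) = 3.1849
Critical value for a two-sided test at α = 0.05: z_{α/2} = 1.960.
Power = Φ(λ − 1.960) + Φ(−λ − 1.960) = Φ(1.225) + Φ(-5.145) = 0.8897 + 0.0000 = 0.8897.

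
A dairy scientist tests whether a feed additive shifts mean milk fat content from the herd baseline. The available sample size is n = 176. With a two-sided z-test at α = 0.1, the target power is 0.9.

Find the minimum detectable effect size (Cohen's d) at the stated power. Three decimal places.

d ≈ 0.221

Need Φ(δ − 1.645) = 0.9, so δ = 1.645 + 1.282 = 2.926.
(Lower-tail contribution to power is negligible for δ > 0.)
δ = d·√n ⇒ d = δ/√n = 2.926/√176 = 0.2206.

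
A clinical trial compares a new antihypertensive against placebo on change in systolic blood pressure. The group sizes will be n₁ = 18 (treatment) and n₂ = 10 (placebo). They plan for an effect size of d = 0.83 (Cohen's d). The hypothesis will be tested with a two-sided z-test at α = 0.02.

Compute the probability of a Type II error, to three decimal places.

β ≈ 0.588

Noncentrality parameter: δ = d / √(1/n₁ + 1/n₂) = 0.83 / √(1/18 + 1/10) = 2.1044
Two-sided α = 0.02 → critical value z_{0.01} = 2.326.
Power = Φ(δ − 2.326) + Φ(−δ − 2.326) = Φ(-0.222) + Φ(-4.431) = 0.4122 + 0.0000 = 0.4122.
Type II error: β = 1 − power = 1 − 0.4122 = 0.5878.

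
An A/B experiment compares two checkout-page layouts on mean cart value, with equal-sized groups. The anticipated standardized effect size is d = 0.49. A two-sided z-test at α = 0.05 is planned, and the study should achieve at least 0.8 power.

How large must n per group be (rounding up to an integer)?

For power 0.8 need Φ(δ − z_{0.025}) = 0.8, so δ = z_{0.025} + z_{0.20} = 1.960 + 0.842 = 2.802.
(For δ > 0 the lower-tail rejection region contributes negligibly to power, so the one-term inversion is standard.)
δ = d·√(n/2) ⇒ n = 2(δ/d)² = 2 × (2.802 / 0.49)² = 65.38.
Round up to the next whole unit.

n = 66 per group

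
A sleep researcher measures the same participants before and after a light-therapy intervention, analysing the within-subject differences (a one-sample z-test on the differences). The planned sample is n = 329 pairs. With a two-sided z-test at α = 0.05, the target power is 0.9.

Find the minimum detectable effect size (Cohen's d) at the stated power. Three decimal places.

d ≈ 0.179

Need Φ(δ − 1.960) = 0.9, so δ = 1.960 + 1.282 = 3.242.
(The second rejection-region term Φ(−δ − z_{α/2}) is negligible and dropped.)
δ = d·√n ⇒ d = δ/√n = 3.242/√329 = 0.1787.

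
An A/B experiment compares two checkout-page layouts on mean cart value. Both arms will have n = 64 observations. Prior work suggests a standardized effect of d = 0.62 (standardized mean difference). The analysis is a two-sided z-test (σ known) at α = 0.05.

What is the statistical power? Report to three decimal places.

Noncentrality parameter: δ = d·√(n/2) = 0.62 × √(64/2) = 3.5072
Critical value for a two-sided test at α = 0.05: z_{α/2} = 1.960.
Power = Φ(δ − 1.960) + Φ(−δ − 1.960) = Φ(1.547) + Φ(-5.467) = 0.9391 + 0.0000 = 0.9391.

Power ≈ 0.939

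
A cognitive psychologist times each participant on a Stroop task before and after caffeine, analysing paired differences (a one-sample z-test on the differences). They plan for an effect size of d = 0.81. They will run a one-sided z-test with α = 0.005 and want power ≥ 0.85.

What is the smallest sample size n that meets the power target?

Set Φ(δ − 2.576) = 0.85; then δ − 2.576 = Φ⁻¹(0.85) = 1.036, giving δ = 3.612.
δ = d·√n ⇒ n = (δ/d)² = (3.612 / 0.81)² = 19.89.
Round up to the next whole unit.

n = 20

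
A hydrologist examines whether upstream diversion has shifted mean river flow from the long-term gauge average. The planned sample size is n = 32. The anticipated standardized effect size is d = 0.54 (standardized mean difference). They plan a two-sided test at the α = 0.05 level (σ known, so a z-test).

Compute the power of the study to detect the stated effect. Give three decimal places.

Noncentrality parameter: δ = d·√n = 0.54 × √32 = 3.0547
Two-sided α = 0.05 → critical value z_{0.025} = 1.960.
Power = Φ(δ − 1.960) + Φ(−δ − 1.960) = Φ(1.095) + Φ(-5.015) = 0.8632 + 0.0000 = 0.8632.

Power ≈ 0.863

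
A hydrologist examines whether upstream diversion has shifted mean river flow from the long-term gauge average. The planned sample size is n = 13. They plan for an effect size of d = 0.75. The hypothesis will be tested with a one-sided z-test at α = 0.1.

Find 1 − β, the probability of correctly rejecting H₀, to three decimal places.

Power ≈ 0.923

Noncentrality parameter: δ = d·√n = 0.75 × √13 = 2.7042
Critical value for a one-sided test at α = 0.1: z_α = 1.282.
Power = Φ(δ − 1.282) = Φ(1.423) = 0.9226.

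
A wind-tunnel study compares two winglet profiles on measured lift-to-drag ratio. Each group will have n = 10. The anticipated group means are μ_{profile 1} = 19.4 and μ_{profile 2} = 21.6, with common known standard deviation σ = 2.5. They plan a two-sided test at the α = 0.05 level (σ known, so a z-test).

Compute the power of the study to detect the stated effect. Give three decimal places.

Power ≈ 0.503

Standardized effect: d = |μ_{profile 1} − μ_{profile 2}| / σ = |19.4 − 21.6| / 2.5 = 0.8800
Noncentrality parameter: δ = d·√(n/2) = 0.8800 × √(10/2) = 1.9677
Two-sided α = 0.05 → critical value z_{0.025} = 1.960.
Power = Φ(δ − 1.960) + Φ(−δ − 1.960) = Φ(0.008) + Φ(-3.928) = 0.5031 + 0.0000 = 0.5031.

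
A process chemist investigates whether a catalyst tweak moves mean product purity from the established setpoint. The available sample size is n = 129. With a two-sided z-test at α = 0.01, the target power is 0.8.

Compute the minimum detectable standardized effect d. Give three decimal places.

Required noncentrality: δ = z_{0.005} + z_{0.20} = 2.576 + 0.842 = 3.417.
(The second rejection-region term Φ(−δ − z_{α/2}) is negligible and dropped.)
δ = d·√n ⇒ d = δ/√n = 3.417/√129 = 0.3009.

d ≈ 0.301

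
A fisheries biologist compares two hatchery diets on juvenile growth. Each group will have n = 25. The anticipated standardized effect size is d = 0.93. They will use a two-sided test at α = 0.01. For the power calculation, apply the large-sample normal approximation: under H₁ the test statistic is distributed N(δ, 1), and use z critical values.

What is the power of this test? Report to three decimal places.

Power ≈ 0.762

Noncentrality parameter: δ = d·√(n/2) = 0.93 × √(25/2) = 3.2880
Critical value for a two-sided test at α = 0.01: z_{α/2} = 2.576.
Power = Φ(δ − 2.576) + Φ(−δ − 2.576) = Φ(0.712) + Φ(-5.864) = 0.7618 + 0.0000 = 0.7618.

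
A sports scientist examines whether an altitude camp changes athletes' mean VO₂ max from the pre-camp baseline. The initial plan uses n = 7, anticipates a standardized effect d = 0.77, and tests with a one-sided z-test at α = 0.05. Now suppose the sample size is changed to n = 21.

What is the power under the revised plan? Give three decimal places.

With n = 21: δ = d·√n = 0.77 × √21 = 3.5286. Critical value z_{0.05} = 1.645.
Revised power = P(Z > 1.645 − δ) = Φ(1.884) = 0.9702.

Power ≈ 0.970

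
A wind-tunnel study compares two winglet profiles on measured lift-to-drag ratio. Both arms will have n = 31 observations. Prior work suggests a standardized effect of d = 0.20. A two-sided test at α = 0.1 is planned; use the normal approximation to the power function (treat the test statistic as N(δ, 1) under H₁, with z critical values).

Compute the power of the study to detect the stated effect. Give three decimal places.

Noncentrality parameter: δ = d·√(n/2) = 0.20 × √(31/2) = 0.7874
Two-sided α = 0.1 → critical value z_{0.05} = 1.645.
Power = Φ(δ − 1.645) + Φ(−δ − 1.645) = Φ(-0.857) + Φ(-2.432) = 0.1956 + 0.0075 = 0.2031.

Power ≈ 0.203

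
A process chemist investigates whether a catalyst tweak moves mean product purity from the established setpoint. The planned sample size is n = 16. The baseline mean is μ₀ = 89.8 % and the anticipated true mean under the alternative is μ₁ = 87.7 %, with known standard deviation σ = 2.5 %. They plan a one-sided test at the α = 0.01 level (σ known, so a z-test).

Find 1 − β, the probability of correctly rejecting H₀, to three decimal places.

Power ≈ 0.849

Standardized effect: d = |μ₁ − μ₀| / σ = |87.7 − 89.8| / 2.5 = 0.8400
Noncentrality parameter: δ = d·√n = 0.8400 × √16 = 3.3600
One-sided α = 0.01 → critical value z_{0.01} = 2.326.
Power = P(Z > 2.326 − δ) = Φ(1.034) = 0.8494.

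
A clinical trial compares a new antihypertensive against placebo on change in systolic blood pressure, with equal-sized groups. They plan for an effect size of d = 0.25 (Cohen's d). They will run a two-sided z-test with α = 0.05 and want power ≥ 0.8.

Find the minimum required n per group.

For power 0.8 need Φ(δ − z_{0.025}) = 0.8, so δ = z_{0.025} + z_{0.20} = 1.960 + 0.842 = 2.802.
(For δ > 0 the lower-tail rejection region contributes negligibly to power, so the one-term inversion is standard.)
δ = d·√(n/2) ⇒ n = 2(δ/d)² = 2 × (2.802 / 0.25)² = 251.16.
Round up to the next whole unit.

n = 252 per group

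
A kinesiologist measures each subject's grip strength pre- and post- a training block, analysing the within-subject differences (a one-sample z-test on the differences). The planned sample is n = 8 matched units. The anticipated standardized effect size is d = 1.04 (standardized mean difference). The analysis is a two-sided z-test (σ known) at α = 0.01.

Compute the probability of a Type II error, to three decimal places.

β ≈ 0.357

Noncentrality parameter: δ = d·√n = 1.04 × √8 = 2.9416
Critical value for a two-sided test at α = 0.01: z_{α/2} = 2.576.
Power = Φ(δ − 2.576) + Φ(−δ − 2.576) = Φ(0.366) + Φ(-5.517) = 0.6427 + 0.0000 = 0.6427.
Type II error: β = 1 − power = 1 − 0.6427 = 0.3573.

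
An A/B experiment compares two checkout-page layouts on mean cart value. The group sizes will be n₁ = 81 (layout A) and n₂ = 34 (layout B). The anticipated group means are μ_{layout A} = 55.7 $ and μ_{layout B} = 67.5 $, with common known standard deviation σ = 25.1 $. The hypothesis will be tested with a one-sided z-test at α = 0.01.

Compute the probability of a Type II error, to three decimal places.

β ≈ 0.510

Standardized effect: d = |μ_{layout A} − μ_{layout B}| / σ = |55.7 − 67.5| / 25.1 = 0.4701
Noncentrality parameter: δ = d / √(1/n₁ + 1/n₂) = 0.4701 / √(1/81 + 1/34) = 2.3006
Critical value for a one-sided test at α = 0.01: z_α = 2.326.
Power = Φ(δ − 2.326) = Φ(-0.026) = 0.4897.
Type II error: β = 1 − power = 1 − 0.4897 = 0.5103.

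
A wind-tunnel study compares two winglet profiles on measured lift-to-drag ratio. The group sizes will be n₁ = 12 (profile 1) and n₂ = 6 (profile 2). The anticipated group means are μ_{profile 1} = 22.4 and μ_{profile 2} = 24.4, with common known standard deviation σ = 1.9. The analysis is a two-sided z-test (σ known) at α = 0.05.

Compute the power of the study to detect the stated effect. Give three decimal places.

Standardized effect: d = |μ_{profile 1} − μ_{profile 2}| / σ = |22.4 − 24.4| / 1.9 = 1.0526
Noncentrality parameter: δ = d / √(1/n₁ + 1/n₂) = 1.0526 / √(1/12 + 1/6) = 2.1053
Critical value for a two-sided test at α = 0.05: z_{α/2} = 1.960.
Power = Φ(δ − 1.960) + Φ(−δ − 1.960) = Φ(0.145) + Φ(-4.065) = 0.5578 + 0.0000 = 0.5578.

Power ≈ 0.558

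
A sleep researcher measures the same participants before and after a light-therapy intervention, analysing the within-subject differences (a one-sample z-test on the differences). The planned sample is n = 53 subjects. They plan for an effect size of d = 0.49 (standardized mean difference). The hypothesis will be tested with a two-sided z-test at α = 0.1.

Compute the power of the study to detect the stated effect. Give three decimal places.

Noncentrality parameter: δ = d·√n = 0.49 × √53 = 3.5673
Critical value for a two-sided test at α = 0.1: z_{α/2} = 1.645.
Power = Φ(δ − 1.645) + Φ(−δ − 1.645) = Φ(1.922) + Φ(-5.212) = 0.9727 + 0.0000 = 0.9727.

Power ≈ 0.973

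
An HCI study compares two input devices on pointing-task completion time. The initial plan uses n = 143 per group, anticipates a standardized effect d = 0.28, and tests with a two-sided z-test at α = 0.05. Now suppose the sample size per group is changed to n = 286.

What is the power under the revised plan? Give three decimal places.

With n = 286 per group: δ = d·√(n/2) = 0.28 × √(286/2) = 3.3483. Critical value z_{0.025} = 1.960.
Revised power = Φ(δ − 1.960) + Φ(−δ − 1.960) = Φ(1.388) + Φ(-5.308) = 0.9175 + 0.0000 = 0.9175.

Power ≈ 0.917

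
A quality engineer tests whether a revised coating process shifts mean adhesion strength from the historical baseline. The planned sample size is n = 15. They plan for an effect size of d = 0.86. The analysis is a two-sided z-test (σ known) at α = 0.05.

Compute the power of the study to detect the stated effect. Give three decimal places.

Noncentrality parameter: δ = d·√n = 0.86 × √15 = 3.3308
Two-sided α = 0.05 → critical value z_{0.025} = 1.960.
Power = Φ(δ − 1.960) + Φ(−δ − 1.960) = Φ(1.371) + Φ(-5.291) = 0.9148 + 0.0000 = 0.9148.

Power ≈ 0.915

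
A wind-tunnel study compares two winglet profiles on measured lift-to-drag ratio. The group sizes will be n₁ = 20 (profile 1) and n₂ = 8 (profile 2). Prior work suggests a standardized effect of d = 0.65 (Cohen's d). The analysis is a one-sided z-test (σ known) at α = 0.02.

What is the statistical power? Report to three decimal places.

Power ≈ 0.309

Noncentrality parameter: δ = d / √(1/n₁ + 1/n₂) = 0.65 / √(1/20 + 1/8) = 1.5538
One-sided α = 0.02 → critical value z_{0.02} = 2.054.
Power = P(Z > 2.054 − δ) = Φ(-0.500) = 0.3086.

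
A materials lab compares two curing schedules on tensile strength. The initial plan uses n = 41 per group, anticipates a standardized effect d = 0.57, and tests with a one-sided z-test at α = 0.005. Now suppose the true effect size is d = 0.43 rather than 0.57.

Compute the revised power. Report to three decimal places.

Power ≈ 0.265

With d = 0.43: δ = d·√(n/2) = 0.43 × √(41/2) = 1.9469. Critical value z_{0.005} = 2.576.
Revised power = P(Z > 2.576 − δ) = Φ(-0.629) = 0.2647.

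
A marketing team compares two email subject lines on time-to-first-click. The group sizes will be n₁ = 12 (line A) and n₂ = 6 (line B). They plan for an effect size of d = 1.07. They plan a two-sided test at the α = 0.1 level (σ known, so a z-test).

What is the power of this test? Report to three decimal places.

Power ≈ 0.690

Noncentrality parameter: δ = d / √(1/n₁ + 1/n₂) = 1.07 / √(1/12 + 1/6) = 2.1400
Two-sided α = 0.1 → critical value z_{0.05} = 1.645.
Power = Φ(δ − 1.645) + Φ(−δ − 1.645) = Φ(0.495) + Φ(-3.785) = 0.6898 + 0.0001 = 0.6898.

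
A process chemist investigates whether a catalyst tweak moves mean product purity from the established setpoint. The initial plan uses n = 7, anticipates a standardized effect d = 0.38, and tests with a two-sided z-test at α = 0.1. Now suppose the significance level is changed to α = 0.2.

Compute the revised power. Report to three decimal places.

Power ≈ 0.402

δ = d·√n = 0.38 × √7 = 1.0054 (unchanged). New critical value: z_{0.1} = 1.282.
Revised power = Φ(δ − 1.282) + Φ(−δ − 1.282) = Φ(-0.276) + Φ(-2.287) = 0.3912 + 0.0111 = 0.4023.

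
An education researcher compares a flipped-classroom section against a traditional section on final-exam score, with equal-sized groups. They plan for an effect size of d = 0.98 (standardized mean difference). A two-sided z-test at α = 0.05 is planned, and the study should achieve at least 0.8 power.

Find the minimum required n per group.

n = 17 per group

Set Φ(δ − 1.960) = 0.8; then δ − 1.960 = Φ⁻¹(0.8) = 0.842, giving δ = 2.802.
(Ignoring the negligible lower-tail rejection probability gives the usual closed-form inversion.)
δ = d·√(n/2) ⇒ n = 2(δ/d)² = 2 × (2.802 / 0.98)² = 16.35.
Rounding up, n = 17 per group.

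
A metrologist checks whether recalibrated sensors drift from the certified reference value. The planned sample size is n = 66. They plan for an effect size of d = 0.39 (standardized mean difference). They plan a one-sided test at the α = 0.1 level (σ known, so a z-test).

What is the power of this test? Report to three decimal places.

Power ≈ 0.970

Noncentrality parameter: δ = d·√n = 0.39 × √66 = 3.1684
One-sided α = 0.1 → critical value z_{0.1} = 1.282.
Power = P(Z > 1.282 − δ) = Φ(1.887) = 0.9704.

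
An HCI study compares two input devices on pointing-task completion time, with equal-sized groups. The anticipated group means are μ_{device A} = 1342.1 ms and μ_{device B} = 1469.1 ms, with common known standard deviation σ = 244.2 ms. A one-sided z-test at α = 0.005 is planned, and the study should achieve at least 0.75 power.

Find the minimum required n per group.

Standardized effect: d = |μ_{device A} − μ_{device B}| / σ = |1342.1 − 1469.1| / 244.2 = 0.5201
For power 0.75 need Φ(δ − z_{0.005}) = 0.75, so δ = z_{0.005} + z_{0.25} = 2.576 + 0.674 = 3.250.
δ = d·√(n/2) ⇒ n = 2(δ/d)² = 2 × (3.250 / 0.5201)² = 78.12.
Rounding up, n = 79 per group.

n = 79 per group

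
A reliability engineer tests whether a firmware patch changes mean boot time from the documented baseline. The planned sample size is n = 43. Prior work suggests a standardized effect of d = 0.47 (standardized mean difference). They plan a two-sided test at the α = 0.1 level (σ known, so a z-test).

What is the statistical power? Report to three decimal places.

Noncentrality parameter: δ = d·√n = 0.47 × √43 = 3.0820
Two-sided α = 0.1 → critical value z_{0.05} = 1.645.
Power = Φ(δ − 1.645) + Φ(−δ − 1.645) = Φ(1.437) + Φ(-4.727) = 0.9247 + 0.0000 = 0.9247.

Power ≈ 0.925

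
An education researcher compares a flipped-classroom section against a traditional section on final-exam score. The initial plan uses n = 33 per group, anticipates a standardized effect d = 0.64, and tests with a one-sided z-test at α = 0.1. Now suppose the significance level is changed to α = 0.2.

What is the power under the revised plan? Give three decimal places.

δ = d·√(n/2) = 0.64 × √(33/2) = 2.5997 (unchanged). New critical value: z_{0.2} = 0.842.
Revised power = Φ(δ − 0.842) = Φ(1.758) = 0.9606.

Power ≈ 0.961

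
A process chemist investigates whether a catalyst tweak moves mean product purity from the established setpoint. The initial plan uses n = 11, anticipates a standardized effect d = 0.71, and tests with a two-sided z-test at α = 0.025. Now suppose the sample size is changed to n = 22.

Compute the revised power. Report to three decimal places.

Power ≈ 0.862

With n = 22: δ = d·√n = 0.71 × √22 = 3.3302. Critical value z_{0.0125} = 2.241.
Revised power = Φ(δ − 2.241) + Φ(−δ − 2.241) = Φ(1.089) + Φ(-5.572) = 0.8619 + 0.0000 = 0.8619.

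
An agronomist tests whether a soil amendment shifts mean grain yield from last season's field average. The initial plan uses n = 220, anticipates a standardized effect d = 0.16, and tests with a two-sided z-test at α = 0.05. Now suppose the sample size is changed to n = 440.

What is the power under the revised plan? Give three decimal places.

Power ≈ 0.919

With n = 440: δ = d·√n = 0.16 × √440 = 3.3562. Critical value z_{0.025} = 1.960.
Revised power = Φ(δ − 1.960) + Φ(−δ − 1.960) = Φ(1.396) + Φ(-5.316) = 0.9187 + 0.0000 = 0.9187.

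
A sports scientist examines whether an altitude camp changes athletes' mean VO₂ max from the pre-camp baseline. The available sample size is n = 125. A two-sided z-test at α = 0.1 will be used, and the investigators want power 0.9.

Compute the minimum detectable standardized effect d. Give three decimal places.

d ≈ 0.262

Need Φ(δ − 1.645) = 0.9, so δ = 1.645 + 1.282 = 2.926.
(The second rejection-region term Φ(−δ − z_{α/2}) is negligible and dropped.)
δ = d·√n ⇒ d = δ/√n = 2.926/√125 = 0.2617.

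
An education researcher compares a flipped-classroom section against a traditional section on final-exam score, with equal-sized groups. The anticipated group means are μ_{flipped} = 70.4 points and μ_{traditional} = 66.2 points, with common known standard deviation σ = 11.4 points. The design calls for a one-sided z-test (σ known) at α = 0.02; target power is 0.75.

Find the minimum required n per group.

n = 110 per group

Standardized effect: d = |μ_{flipped} − μ_{traditional}| / σ = |70.4 − 66.2| / 11.4 = 0.3684
For power 0.75 need Φ(δ − z_{0.02}) = 0.75, so δ = z_{0.02} + z_{0.25} = 2.054 + 0.674 = 2.728.
δ = d·√(n/2) ⇒ n = 2(δ/d)² = 2 × (2.728 / 0.3684)² = 109.67.
Rounding up, n = 110 per group.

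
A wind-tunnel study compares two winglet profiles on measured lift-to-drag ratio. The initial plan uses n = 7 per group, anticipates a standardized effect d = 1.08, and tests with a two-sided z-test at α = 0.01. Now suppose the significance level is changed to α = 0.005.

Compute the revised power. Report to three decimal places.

Power ≈ 0.216

δ = d·√(n/2) = 1.08 × √(7/2) = 2.0205 (unchanged). New critical value: z_{0.0025} = 2.807.
Revised power = Φ(δ − 2.807) + Φ(−δ − 2.807) = Φ(-0.787) + Φ(-4.828) = 0.2158 + 0.0000 = 0.2158.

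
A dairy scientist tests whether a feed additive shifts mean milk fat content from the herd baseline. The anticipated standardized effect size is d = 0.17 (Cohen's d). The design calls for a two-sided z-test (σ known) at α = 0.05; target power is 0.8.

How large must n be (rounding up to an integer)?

Set Φ(δ − 1.960) = 0.8; then δ − 1.960 = Φ⁻¹(0.8) = 0.842, giving δ = 2.802.
(Ignoring the negligible lower-tail rejection probability gives the usual closed-form inversion.)
δ = d·√n ⇒ n = (δ/d)² = (2.802 / 0.17)² = 271.59.
Rounding up, n = 272.

n = 272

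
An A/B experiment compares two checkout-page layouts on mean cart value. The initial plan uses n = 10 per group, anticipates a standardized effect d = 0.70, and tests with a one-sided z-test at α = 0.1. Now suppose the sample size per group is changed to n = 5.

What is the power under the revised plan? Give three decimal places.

With n = 5 per group: δ = d·√(n/2) = 0.70 × √(5/2) = 1.1068. Critical value z_{0.1} = 1.282.
Revised power = P(Z > 1.282 − δ) = Φ(-0.175) = 0.4306.

Power ≈ 0.431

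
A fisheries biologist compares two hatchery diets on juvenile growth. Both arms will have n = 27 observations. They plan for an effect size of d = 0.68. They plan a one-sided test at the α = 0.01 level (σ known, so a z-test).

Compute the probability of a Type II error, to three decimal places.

Noncentrality parameter: λ = d·√(n/2) = 0.68 × √(27/2) = 2.4985
One-sided α = 0.01 → critical value z_{0.01} = 2.326.
Power = P(Z > 2.326 − λ) = Φ(0.172) = 0.5683.
Type II error: β = 1 − power = 1 − 0.5683 = 0.4317.

β ≈ 0.432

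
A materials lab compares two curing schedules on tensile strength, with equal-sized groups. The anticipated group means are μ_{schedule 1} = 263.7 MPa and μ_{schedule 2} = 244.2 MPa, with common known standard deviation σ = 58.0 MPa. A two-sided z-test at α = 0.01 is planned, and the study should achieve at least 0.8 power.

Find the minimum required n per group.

Standardized effect: d = |μ_{schedule 1} − μ_{schedule 2}| / σ = |263.7 − 244.2| / 58.0 = 0.3362
For power 0.8 need Φ(δ − z_{0.005}) = 0.8, so δ = z_{0.005} + z_{0.20} = 2.576 + 0.842 = 3.417.
(The Φ(−δ − z_{α/2}) term is vanishingly small for δ > 0 and is dropped in the standard sample-size formula.)
δ = d·√(n/2) ⇒ n = 2(δ/d)² = 2 × (3.417 / 0.3362)² = 206.64.
Rounding up, n = 207 per group.

n = 207 per group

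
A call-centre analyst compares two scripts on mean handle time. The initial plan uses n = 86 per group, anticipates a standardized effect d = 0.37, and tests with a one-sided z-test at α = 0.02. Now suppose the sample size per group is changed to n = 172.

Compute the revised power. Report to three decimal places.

With n = 172 per group: δ = d·√(n/2) = 0.37 × √(172/2) = 3.4312. Critical value z_{0.02} = 2.054.
Revised power = P(Z > 2.054 − δ) = Φ(1.377) = 0.9158.

Power ≈ 0.916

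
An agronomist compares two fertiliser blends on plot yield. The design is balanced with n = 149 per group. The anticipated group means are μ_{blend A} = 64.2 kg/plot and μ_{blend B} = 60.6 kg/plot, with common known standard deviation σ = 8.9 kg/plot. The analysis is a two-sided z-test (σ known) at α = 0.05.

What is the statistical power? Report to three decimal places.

Power ≈ 0.937

Standardized effect: d = |μ_{blend A} − μ_{blend B}| / σ = |64.2 − 60.6| / 8.9 = 0.4045
Noncentrality parameter: δ = d·√(n/2) = 0.4045 × √(149/2) = 3.4913
Two-sided α = 0.05 → critical value z_{0.025} = 1.960.
Power = Φ(δ − 1.960) + Φ(−δ − 1.960) = Φ(1.531) + Φ(-5.451) = 0.9372 + 0.0000 = 0.9372.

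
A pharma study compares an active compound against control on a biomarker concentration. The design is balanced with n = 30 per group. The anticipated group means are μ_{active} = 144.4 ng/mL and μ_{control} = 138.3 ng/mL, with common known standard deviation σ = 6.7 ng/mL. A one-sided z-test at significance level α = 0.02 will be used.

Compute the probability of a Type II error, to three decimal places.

β ≈ 0.070

Standardized effect: d = |μ_{active} − μ_{control}| / σ = |144.4 − 138.3| / 6.7 = 0.9104
Noncentrality parameter: δ = d·√(n/2) = 0.9104 × √(30/2) = 3.5261
Critical value for a one-sided test at α = 0.02: z_α = 2.054.
Power = P(Z > 2.054 − δ) = Φ(1.472) = 0.9295.
Type II error: β = 1 − power = 1 − 0.9295 = 0.0705.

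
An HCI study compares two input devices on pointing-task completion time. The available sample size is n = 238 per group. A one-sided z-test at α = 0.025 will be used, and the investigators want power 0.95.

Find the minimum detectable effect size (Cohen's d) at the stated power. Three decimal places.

d ≈ 0.330

Required noncentrality: δ = z_{0.025} + z_{0.05} = 1.960 + 1.645 = 3.605.
δ = d·√(n/2) ⇒ d = δ/√(n/2) = 3.605/√(238/2) = 0.3305.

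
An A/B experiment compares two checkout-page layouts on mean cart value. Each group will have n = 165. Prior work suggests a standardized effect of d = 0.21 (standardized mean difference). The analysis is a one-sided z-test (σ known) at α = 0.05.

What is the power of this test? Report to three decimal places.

Power ≈ 0.604

Noncentrality parameter: λ = d·√(n/2) = 0.21 × √(165/2) = 1.9074
One-sided α = 0.05 → critical value z_{0.05} = 1.645.
Power = Φ(λ − 1.645) = Φ(0.263) = 0.6036.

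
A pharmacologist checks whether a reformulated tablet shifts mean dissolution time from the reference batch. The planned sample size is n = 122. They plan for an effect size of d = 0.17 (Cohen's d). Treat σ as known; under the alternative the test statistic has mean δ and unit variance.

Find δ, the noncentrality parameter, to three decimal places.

δ ≈ 1.878

δ = d·√n = 0.17 × √122 = 1.8777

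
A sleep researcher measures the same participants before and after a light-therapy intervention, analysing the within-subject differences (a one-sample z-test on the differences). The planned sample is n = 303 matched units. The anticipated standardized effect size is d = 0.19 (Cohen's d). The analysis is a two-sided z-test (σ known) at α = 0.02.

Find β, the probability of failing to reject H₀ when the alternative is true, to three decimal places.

Noncentrality parameter: δ = d·√n = 0.19 × √303 = 3.3073
Two-sided α = 0.02 → critical value z_{0.01} = 2.326.
Power = Φ(δ − 2.326) + Φ(−δ − 2.326) = Φ(0.981) + Φ(-5.634) = 0.8367 + 0.0000 = 0.8367.
Type II error: β = 1 − power = 1 − 0.8367 = 0.1633.

β ≈ 0.163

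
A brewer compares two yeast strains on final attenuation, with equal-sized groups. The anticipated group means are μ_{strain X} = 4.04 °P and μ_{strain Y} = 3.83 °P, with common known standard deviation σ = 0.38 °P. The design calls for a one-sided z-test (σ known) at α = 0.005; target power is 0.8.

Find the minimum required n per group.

n = 77 per group

Standardized effect: d = |μ_{strain X} − μ_{strain Y}| / σ = |4.04 − 3.83| / 0.38 = 0.5526
Set Φ(δ − 2.576) = 0.8; then δ − 2.576 = Φ⁻¹(0.8) = 0.842, giving δ = 3.417.
δ = d·√(n/2) ⇒ n = 2(δ/d)² = 2 × (3.417 / 0.5526)² = 76.48.
Round up to the next whole unit.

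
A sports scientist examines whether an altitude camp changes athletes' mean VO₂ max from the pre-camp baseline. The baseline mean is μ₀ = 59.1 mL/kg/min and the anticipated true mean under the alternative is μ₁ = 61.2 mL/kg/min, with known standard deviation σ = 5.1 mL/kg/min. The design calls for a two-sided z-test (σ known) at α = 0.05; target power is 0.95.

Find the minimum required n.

Standardized effect: d = |μ₁ − μ₀| / σ = |61.2 − 59.1| / 5.1 = 0.4118
For power 0.95 need Φ(δ − z_{0.025}) = 0.95, so δ = z_{0.025} + z_{0.05} = 1.960 + 1.645 = 3.605.
(Ignoring the negligible lower-tail rejection probability gives the usual closed-form inversion.)
δ = d·√n ⇒ n = (δ/d)² = (3.605 / 0.4118)² = 76.64.
Rounding up, n = 77.

n = 77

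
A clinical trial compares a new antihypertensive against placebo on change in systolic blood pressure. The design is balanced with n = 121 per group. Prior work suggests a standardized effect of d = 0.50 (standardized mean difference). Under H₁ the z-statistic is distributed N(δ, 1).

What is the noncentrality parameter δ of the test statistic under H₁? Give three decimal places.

The noncentrality parameter scales effect size by the design's sample-size factor: δ = d·√(n/2) = 0.50 × √(121/2) = 3.8891

δ ≈ 3.889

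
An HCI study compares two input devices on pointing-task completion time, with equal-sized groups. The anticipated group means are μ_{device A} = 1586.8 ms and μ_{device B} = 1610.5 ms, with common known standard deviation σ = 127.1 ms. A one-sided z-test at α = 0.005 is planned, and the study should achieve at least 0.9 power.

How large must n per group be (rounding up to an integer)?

n = 856 per group

Standardized effect: d = |μ_{device A} − μ_{device B}| / σ = |1586.8 − 1610.5| / 127.1 = 0.1865
Set Φ(δ − 2.576) = 0.9; then δ − 2.576 = Φ⁻¹(0.9) = 1.282, giving δ = 3.857.
δ = d·√(n/2) ⇒ n = 2(δ/d)² = 2 × (3.857 / 0.1865)² = 855.87.
Rounding up, n = 856 per group.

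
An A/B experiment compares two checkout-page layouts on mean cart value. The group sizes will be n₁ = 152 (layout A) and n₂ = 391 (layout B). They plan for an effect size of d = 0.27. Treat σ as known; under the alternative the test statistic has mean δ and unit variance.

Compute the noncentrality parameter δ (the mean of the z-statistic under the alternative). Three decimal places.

δ ≈ 2.825

The noncentrality parameter scales effect size by the design's sample-size factor: δ = d / √(1/n₁ + 1/n₂) = 0.27 / √(1/152 + 1/391) = 2.8247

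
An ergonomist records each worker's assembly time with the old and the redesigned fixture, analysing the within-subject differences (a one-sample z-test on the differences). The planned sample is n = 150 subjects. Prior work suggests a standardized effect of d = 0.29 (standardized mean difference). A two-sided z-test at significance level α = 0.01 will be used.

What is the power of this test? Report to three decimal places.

Noncentrality parameter: δ = d·√n = 0.29 × √150 = 3.5518
Critical value for a two-sided test at α = 0.01: z_{α/2} = 2.576.
Power = Φ(δ − 2.576) + Φ(−δ − 2.576) = Φ(0.976) + Φ(-6.128) = 0.8355 + 0.0000 = 0.8355.

Power ≈ 0.835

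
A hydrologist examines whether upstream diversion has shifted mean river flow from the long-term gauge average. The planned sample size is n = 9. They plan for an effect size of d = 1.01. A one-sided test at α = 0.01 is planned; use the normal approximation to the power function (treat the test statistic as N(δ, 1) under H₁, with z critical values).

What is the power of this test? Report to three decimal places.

Power ≈ 0.759

Noncentrality parameter: δ = d·√n = 1.01 × √9 = 3.0300
Critical value for a one-sided test at α = 0.01: z_α = 2.326.
Power = P(Z > 2.326 − δ) = Φ(0.704) = 0.7592.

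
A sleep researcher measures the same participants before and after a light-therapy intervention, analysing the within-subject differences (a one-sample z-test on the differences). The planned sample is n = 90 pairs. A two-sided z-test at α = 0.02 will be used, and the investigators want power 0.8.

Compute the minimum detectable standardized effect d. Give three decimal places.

Required noncentrality: δ = z_{0.01} + z_{0.20} = 2.326 + 0.842 = 3.168.
(The second rejection-region term Φ(−δ − z_{α/2}) is negligible and dropped.)
δ = d·√n ⇒ d = δ/√n = 3.168/√90 = 0.3339.

d ≈ 0.334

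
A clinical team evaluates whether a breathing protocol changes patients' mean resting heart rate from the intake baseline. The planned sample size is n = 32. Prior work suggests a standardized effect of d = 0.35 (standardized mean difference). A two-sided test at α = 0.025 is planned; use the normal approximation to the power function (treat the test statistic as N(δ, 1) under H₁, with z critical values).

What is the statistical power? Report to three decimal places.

Power ≈ 0.397

Noncentrality parameter: δ = d·√n = 0.35 × √32 = 1.9799
Critical value for a two-sided test at α = 0.025: z_{α/2} = 2.241.
Power = Φ(δ − 2.241) + Φ(−δ − 2.241) = Φ(-0.262) + Φ(-4.221) = 0.3969 + 0.0000 = 0.3969.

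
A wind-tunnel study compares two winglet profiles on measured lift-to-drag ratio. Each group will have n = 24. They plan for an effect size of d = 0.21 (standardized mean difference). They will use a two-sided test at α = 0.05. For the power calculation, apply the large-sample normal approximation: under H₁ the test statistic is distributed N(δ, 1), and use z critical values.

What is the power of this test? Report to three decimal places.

Noncentrality parameter: λ = d·√(n/2) = 0.21 × √(24/2) = 0.7275
Two-sided α = 0.05 → critical value z_{0.025} = 1.960.
Power = Φ(λ − 1.960) + Φ(−λ − 1.960) = Φ(-1.233) + Φ(-2.687) = 0.1089 + 0.0036 = 0.1125.

Power ≈ 0.112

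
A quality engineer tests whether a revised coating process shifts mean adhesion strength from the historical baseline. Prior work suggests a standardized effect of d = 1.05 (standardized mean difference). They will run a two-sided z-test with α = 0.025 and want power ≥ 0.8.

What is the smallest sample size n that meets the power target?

n = 9

Set Φ(δ − 2.241) = 0.8; then δ − 2.241 = Φ⁻¹(0.8) = 0.842, giving δ = 3.083.
(For δ > 0 the lower-tail rejection region contributes negligibly to power, so the one-term inversion is standard.)
δ = d·√n ⇒ n = (δ/d)² = (3.083 / 1.05)² = 8.62.
Rounding up, n = 9.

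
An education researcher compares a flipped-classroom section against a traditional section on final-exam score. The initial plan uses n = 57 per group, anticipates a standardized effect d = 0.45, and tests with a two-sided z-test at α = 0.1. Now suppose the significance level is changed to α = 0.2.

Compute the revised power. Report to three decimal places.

δ = d·√(n/2) = 0.45 × √(57/2) = 2.4023 (unchanged). New critical value: z_{0.1} = 1.282.
Revised power = Φ(δ − 1.282) + Φ(−δ − 1.282) = Φ(1.121) + Φ(-3.684) = 0.8688 + 0.0001 = 0.8689.

Power ≈ 0.869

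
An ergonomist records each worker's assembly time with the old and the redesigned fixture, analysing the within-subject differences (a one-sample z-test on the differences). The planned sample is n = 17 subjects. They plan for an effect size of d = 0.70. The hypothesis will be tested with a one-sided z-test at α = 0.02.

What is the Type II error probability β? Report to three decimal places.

Noncentrality parameter: λ = d·√n = 0.70 × √17 = 2.8862
Critical value for a one-sided test at α = 0.02: z_α = 2.054.
Power = Φ(λ − 2.054) = Φ(0.832) = 0.7974.
Type II error: β = 1 − power = 1 − 0.7974 = 0.2026.

β ≈ 0.203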